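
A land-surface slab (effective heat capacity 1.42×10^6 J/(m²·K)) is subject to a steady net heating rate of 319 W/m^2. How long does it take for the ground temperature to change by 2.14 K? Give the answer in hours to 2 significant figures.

2.6 hours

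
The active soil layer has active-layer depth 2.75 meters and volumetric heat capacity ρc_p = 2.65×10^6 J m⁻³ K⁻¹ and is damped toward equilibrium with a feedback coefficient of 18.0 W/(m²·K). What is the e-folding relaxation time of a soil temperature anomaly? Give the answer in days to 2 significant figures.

Areal heat capacity C = ρc_p × D = 2.65×10^6 × 2.75 = 7.29×10^6 J m⁻² K⁻¹.
Relaxation time τ = C / λ = 7.29×10^6 / 18.0 = 4.05×10^5 s.
In days: 4.05×10^5 s / (86400 s/day) = 4.69 days.

4.7 days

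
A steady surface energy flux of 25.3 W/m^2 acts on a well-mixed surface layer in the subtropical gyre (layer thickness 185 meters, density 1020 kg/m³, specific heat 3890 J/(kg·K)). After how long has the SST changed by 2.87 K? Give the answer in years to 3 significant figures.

2.64 years

Areal heat capacity C = ρ c_p D = 1020 × 3890 × 185 = 7.34×10^8 J/(m^2 K).
Time required: Δt = C ΔT / F = 7.34×10^8 × 2.87 / 25.3 = 8.33×10^7 s.
In years: 8.33×10^7 s / (3.156×10^7 s/year) = 2.64 years.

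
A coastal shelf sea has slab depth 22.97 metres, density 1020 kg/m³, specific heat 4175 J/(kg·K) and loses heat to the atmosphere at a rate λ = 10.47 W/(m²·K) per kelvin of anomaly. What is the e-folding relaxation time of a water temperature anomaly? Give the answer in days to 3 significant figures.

Areal heat capacity C = ρ c_p D = 1020 × 4175 × 22.97 = 9.78×10^7 J/(m^2 K).
Relaxation time τ = C / λ = 9.78×10^7 / 10.47 = 9.34×10^6 s.
In days: 9.34×10^6 s / (86400 s/day) = 108 days.

108 days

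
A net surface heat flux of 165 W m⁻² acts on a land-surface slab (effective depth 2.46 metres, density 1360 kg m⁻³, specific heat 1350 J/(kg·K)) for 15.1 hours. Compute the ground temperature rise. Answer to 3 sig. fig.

1.99 K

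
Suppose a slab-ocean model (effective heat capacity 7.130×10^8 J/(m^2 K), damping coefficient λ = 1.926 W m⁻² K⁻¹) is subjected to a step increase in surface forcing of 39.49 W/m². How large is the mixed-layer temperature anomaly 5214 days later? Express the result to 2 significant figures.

Areal heat capacity C = 7.130×10^8 J/(m^2 K) (given).
τ = C / λ = 7.13×10^8 / 1.926 = 3.70×10^8 s.
Equilibrium anomaly ΔT_eq = F / λ = 39.49 / 1.926 = 20.5 K.
t = 5214 days = 4.50×10^8 s, so t/τ = 1.22.
ΔT(t) = ΔT_eq (1 − e^(−t/τ)) = 20.5 × (1 − e^−1.22) = 14.4 K.

14 K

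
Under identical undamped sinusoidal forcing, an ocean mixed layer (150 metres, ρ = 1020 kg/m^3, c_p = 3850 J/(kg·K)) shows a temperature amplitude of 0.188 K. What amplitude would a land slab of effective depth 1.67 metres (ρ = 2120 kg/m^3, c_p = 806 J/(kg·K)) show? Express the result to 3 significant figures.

C_ocean = 5.89×10^8 J/(m²·K); C_land = 2.85×10^6 J/(m²·K).
A ∝ 1/C ⇒ A_land = A_ocean × C_ocean/C_land = 0.188 × 206 = 38.8 K.

38.8 K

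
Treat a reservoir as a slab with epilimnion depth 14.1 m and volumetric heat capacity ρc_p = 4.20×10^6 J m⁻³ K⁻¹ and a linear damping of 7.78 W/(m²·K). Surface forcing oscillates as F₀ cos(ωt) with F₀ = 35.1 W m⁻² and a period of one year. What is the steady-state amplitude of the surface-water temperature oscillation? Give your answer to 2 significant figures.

Areal heat capacity C = ρc_p × D = 4.20×10^6 × 14.1 = 5.92×10^7 J m⁻² K⁻¹.
Angular frequency ω = 2π / T = 2π / 3.15×10^7 s = 1.99×10^-7 s⁻¹.
√((Cω)² + λ²) = √((11.8)² + 7.78²) = 14.1 W/(m²·K).
Amplitude A = F₀ / √((Cω)²+λ²) = 35.1 / 14.1 = 2.48 K.

2.5 K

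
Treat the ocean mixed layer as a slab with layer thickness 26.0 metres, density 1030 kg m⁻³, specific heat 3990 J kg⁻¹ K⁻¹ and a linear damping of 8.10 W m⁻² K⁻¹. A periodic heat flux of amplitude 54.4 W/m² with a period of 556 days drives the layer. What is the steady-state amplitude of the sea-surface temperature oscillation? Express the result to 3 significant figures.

Areal heat capacity C = ρ c_p D = 1030 × 3990 × 26.0 = 1.07×10^8 J/(m^2 K).
Angular frequency ω = 2π / T = 2π / 4.80×10^7 s = 1.31×10^-7 s⁻¹.
√((Cω)² + λ²) = √((14.0)² + 8.10²) = 16.2 W/(m²·K).
Amplitude A = F₀ / √((Cω)²+λ²) = 54.4 / 16.2 = 3.37 K.

3.37 K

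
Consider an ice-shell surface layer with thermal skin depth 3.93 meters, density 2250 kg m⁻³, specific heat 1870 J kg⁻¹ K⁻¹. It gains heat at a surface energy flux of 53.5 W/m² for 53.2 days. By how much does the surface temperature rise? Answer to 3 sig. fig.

14.9 K

Areal heat capacity C = ρ c_p D = 2250 × 1870 × 3.93 = 1.65×10^7 J/(m^2 K).
Net heat input Q = F Δt = 53.5 × (53.2 days × 86400 s/day) = 2.46×10^8 J/m².
ΔT = Q / C = 2.46×10^8 / 1.65×10^7 = 14.9 K.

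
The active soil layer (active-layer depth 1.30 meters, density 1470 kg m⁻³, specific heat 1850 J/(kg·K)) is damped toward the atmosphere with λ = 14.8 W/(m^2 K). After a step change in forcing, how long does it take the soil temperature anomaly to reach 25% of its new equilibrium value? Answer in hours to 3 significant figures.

19.1 hours

Areal heat capacity C = ρ c_p D = 1470 × 1850 × 1.30 = 3.54×10^6 J m⁻² K⁻¹.
τ = C / λ = 3.54×10^6 / 14.8 = 2.39×10^5 s.
Fraction reached: 1 − e^(−t/τ) = 0.25 ⇒ t = −τ ln(1 − 0.25) = τ × 0.288.
t = 68700 s = 19.1 hours.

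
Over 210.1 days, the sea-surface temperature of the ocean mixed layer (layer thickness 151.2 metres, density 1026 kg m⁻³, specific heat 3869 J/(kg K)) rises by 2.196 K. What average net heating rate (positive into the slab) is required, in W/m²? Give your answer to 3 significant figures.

72.6

Areal heat capacity C = ρ c_p D = 1026 × 3869 × 151.2 = 6.00×10^8 J m⁻² K⁻¹.
Required heat per unit area: Q = C ΔT = 6.00×10^8 × 2.196 = 1.32×10^9 J/m².
Flux F = Q / Δt = 1.32×10^9 / 1.82×10^7 s = 72.6 W/m².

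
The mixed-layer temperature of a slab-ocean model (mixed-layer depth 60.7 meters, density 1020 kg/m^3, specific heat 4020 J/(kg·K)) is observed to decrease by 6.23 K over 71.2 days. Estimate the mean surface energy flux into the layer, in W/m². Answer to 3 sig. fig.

Areal heat capacity C = ρ c_p D = 1020 × 4020 × 60.7 = 2.49×10^8 J/(m^2 K).
Required heat per unit area: Q = C ΔT = 2.49×10^8 × -6.23 = -1.55×10^9 J/m².
Flux F = Q / Δt = -1.55×10^9 / 6.15×10^6 s = -252 W/m².

-252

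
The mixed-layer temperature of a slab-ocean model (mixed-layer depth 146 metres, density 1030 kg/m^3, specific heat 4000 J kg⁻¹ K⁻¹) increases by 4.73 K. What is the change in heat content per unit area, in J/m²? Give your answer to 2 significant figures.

2.8×10^9

Areal heat capacity C = ρ c_p D = 1030 × 4000 × 146 = 6.02×10^8 J/(m²·K).
ΔQ = C ΔT = 6.02×10^8 × 4.73 = 2.85×10^9 J/m².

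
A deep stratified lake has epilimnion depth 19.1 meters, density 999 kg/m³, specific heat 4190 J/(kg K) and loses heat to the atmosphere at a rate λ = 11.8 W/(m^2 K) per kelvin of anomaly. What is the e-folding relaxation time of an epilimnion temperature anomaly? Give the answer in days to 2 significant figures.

Areal heat capacity C = ρ c_p D = 999 × 4190 × 19.1 = 7.99×10^7 J/(m²·K).
Relaxation time τ = C / λ = 7.99×10^7 / 11.8 = 6.78×10^6 s.
In days: 6.78×10^6 s / (86400 s/day) = 78.4 days.

78 days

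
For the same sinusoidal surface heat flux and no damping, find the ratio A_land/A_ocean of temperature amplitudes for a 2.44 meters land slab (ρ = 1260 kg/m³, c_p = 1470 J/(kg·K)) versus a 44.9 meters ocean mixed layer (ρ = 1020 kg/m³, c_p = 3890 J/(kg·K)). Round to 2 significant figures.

39

C_ocean = 1020 × 3890 × 44.9 = 1.78×10^8 J/(m²·K).
C_land = 1260 × 1470 × 2.44 = 4.52×10^6 J/(m²·K).
Undamped amplitude ∝ 1/C, so A_land/A_ocean = C_ocean/C_land = 39.4.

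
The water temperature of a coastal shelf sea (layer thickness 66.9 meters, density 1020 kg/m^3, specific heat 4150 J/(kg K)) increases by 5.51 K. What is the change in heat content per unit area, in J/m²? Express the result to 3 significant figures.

Areal heat capacity C = ρ c_p D = 1020 × 4150 × 66.9 = 2.83×10^8 J/(m^2 K).
ΔQ = C ΔT = 2.83×10^8 × 5.51 = 1.56×10^9 J/m².

1.56×10^9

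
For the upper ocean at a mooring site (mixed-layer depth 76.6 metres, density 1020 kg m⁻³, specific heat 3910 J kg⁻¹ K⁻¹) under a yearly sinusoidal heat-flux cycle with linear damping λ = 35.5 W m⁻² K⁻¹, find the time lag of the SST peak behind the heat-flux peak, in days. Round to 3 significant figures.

Areal heat capacity C = ρ c_p D = 1020 × 3910 × 76.6 = 3.05×10^8 J m⁻² K⁻¹.
ω = 2π / 3.15×10^7 s = 1.99×10^-7 s⁻¹.
Phase lag φ = arctan(Cω/λ) = arctan(60.9/35.5) = 1.04 rad.
Time lag = φ / ω = 1.04 / 1.99×10^-7 = 5.23×10^6 s = 60.6 days.

60.6 days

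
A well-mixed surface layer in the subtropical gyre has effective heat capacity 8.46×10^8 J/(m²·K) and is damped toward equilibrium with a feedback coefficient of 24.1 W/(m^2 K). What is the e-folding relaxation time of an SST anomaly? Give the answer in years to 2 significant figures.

1.1 years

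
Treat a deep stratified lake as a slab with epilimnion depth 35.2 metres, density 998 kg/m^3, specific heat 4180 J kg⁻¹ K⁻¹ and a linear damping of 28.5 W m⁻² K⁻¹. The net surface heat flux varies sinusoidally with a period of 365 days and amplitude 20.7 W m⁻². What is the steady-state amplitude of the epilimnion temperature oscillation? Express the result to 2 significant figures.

0.51 K

Areal heat capacity C = ρ c_p D = 998 × 4180 × 35.2 = 1.47×10^8 J/(m^2 K).
Angular frequency ω = 2π / T = 2π / 3.15×10^7 s = 1.99×10^-7 s⁻¹.
√((Cω)² + λ²) = √((29.3)² + 28.5²) = 40.8 W/(m²·K).
Amplitude A = F₀ / √((Cω)²+λ²) = 20.7 / 40.8 = 0.507 K.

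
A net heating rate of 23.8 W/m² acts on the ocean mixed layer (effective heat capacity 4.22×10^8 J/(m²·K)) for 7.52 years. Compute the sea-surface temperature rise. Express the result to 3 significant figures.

Areal heat capacity C = 4.22×10^8 J/(m²·K) (given).
Net heat input Q = F Δt = 23.8 × (7.52 years × 3.156×10^7 s/year) = 5.65×10^9 J/m².
ΔT = Q / C = 5.65×10^9 / 4.22×10^8 = 13.4 K.

13.4 K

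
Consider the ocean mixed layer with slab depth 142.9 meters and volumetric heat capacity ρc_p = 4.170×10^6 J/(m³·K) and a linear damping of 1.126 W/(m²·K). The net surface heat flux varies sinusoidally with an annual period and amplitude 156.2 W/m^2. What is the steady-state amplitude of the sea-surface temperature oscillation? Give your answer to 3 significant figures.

Areal heat capacity C = ρc_p × D = 4.170×10^6 × 142.9 = 5.96×10^8 J/(m^2 K).
Angular frequency ω = 2π / T = 2π / 3.15×10^7 s = 1.99×10^-7 s⁻¹.
√((Cω)² + λ²) = √((119)² + 1.126²) = 119 W/(m²·K).
Amplitude A = F₀ / √((Cω)²+λ²) = 156.2 / 119 = 1.32 K.

1.32 K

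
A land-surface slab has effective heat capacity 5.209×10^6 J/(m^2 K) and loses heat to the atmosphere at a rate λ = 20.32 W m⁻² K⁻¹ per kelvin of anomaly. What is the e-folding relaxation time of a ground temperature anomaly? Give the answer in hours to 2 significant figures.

71 hours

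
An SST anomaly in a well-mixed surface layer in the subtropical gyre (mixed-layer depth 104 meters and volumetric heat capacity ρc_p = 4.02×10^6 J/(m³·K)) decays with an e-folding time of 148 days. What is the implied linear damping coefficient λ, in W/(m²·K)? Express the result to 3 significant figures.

Areal heat capacity C = ρc_p × D = 4.02×10^6 × 104 = 4.18×10^8 J/(m^2 K).
τ = 148 days = 1.28×10^7 s.
λ = C / τ = 4.18×10^8 / 1.28×10^7 = 32.7 W/(m²·K).

32.7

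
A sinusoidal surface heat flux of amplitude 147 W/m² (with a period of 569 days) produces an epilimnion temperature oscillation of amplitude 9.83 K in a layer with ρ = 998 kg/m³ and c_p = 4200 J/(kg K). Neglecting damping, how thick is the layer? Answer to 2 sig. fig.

ω = 2π / 4.92×10^7 s = 1.28×10^-7 s⁻¹.
Required C = F₀ / (A ω) = 147 / (9.83 × 1.28×10^-7) = 1.17×10^8 J/(m²·K).
D = C / (ρ c_p) = 1.17×10^8 / (998 × 4200) = 27.9 m.

28 m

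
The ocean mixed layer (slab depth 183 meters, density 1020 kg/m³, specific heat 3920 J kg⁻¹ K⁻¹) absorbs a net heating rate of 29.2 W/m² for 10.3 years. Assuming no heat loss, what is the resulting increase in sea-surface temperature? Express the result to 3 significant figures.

13.0 K

Areal heat capacity C = ρ c_p D = 1020 × 3920 × 183 = 7.32×10^8 J/(m²·K).
Net heat input Q = F Δt = 29.2 × (10.3 years × 3.156×10^7 s/year) = 9.49×10^9 J/m².
ΔT = Q / C = 9.49×10^9 / 7.32×10^8 = 13.0 K.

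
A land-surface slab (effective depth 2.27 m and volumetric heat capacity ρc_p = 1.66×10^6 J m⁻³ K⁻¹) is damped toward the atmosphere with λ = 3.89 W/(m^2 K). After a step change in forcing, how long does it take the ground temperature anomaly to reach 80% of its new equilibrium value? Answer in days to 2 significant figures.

Areal heat capacity C = ρc_p × D = 1.66×10^6 × 2.27 = 3.77×10^6 J/(m^2 K).
τ = C / λ = 3.77×10^6 / 3.89 = 9.69×10^5 s.
Fraction reached: 1 − e^(−t/τ) = 0.80 ⇒ t = −τ ln(1 − 0.80) = τ × 1.61.
t = 1.56×10^6 s = 18.0 days.

18 days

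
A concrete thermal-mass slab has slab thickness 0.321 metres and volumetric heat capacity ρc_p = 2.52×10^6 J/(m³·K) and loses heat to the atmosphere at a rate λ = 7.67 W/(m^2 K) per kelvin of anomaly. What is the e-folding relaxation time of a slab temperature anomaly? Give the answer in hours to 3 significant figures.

Areal heat capacity C = ρc_p × D = 2.52×10^6 × 0.321 = 8.09×10^5 J m⁻² K⁻¹.
Relaxation time τ = C / λ = 8.09×10^5 / 7.67 = 1.05×10^5 s.
In hours: 1.05×10^5 s / (3600 s/hour) = 29.3 hours.

29.3 hours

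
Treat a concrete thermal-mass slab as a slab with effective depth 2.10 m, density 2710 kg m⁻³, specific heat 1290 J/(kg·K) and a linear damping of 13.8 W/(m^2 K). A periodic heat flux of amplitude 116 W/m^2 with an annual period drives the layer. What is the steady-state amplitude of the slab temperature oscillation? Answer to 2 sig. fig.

8.4 K

Areal heat capacity C = ρ c_p D = 2710 × 1290 × 2.10 = 7.34×10^6 J/(m²·K).
Angular frequency ω = 2π / T = 2π / 3.15×10^7 s = 1.99×10^-7 s⁻¹.
√((Cω)² + λ²) = √((1.46)² + 13.8²) = 13.9 W/(m²·K).
Amplitude A = F₀ / √((Cω)²+λ²) = 116 / 13.9 = 8.36 K.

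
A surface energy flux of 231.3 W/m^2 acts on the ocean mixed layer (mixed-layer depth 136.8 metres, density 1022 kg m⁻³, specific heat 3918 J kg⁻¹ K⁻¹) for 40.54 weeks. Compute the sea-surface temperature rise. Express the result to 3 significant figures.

Areal heat capacity C = ρ c_p D = 1022 × 3918 × 136.8 = 5.48×10^8 J/(m^2 K).
Net heat input Q = F Δt = 231.3 × (40.54 weeks × 6.048×10^5 s/week) = 5.67×10^9 J/m².
ΔT = Q / C = 5.67×10^9 / 5.48×10^8 = 10.4 K.

10.4 K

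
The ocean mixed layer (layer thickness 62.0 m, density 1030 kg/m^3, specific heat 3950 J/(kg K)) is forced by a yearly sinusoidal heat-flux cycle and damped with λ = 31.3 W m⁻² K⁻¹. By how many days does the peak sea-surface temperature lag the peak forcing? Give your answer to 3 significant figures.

Areal heat capacity C = ρ c_p D = 1030 × 3950 × 62.0 = 2.52×10^8 J m⁻² K⁻¹.
ω = 2π / 3.15×10^7 s = 1.99×10^-7 s⁻¹.
Phase lag φ = arctan(Cω/λ) = arctan(50.3/31.3) = 1.01 rad.
Time lag = φ / ω = 1.01 / 1.99×10^-7 = 5.09×10^6 s = 58.9 days.

58.9 days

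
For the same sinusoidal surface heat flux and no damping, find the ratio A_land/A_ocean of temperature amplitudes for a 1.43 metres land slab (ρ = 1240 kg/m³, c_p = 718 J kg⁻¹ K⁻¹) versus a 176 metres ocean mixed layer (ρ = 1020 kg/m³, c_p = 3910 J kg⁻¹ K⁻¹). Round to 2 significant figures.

C_ocean = 1020 × 3910 × 176 = 7.02×10^8 J/(m²·K).
C_land = 1240 × 718 × 1.43 = 1.27×10^6 J/(m²·K).
Undamped amplitude ∝ 1/C, so A_land/A_ocean = C_ocean/C_land = 551.

550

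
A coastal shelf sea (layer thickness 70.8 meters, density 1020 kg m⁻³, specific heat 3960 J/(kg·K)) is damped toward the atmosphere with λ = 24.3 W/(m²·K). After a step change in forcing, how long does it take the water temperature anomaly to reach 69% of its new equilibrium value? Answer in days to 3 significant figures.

Areal heat capacity C = ρ c_p D = 1020 × 3960 × 70.8 = 2.86×10^8 J/(m²·K).
τ = C / λ = 2.86×10^8 / 24.3 = 1.18×10^7 s.
Fraction reached: 1 − e^(−t/τ) = 0.69 ⇒ t = −τ ln(1 − 0.69) = τ × 1.17.
t = 1.38×10^7 s = 160 days.

160 days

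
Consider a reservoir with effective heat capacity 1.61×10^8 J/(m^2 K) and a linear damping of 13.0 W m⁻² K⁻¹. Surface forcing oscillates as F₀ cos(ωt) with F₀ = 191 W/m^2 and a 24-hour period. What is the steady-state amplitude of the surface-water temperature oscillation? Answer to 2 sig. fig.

Areal heat capacity C = 1.61×10^8 J/(m^2 K) (given).
Angular frequency ω = 2π / T = 2π / 86400 s = 7.27×10^-5 s⁻¹.
√((Cω)² + λ²) = √((11700)² + 13.0²) = 11700 W/(m²·K).
Amplitude A = F₀ / √((Cω)²+λ²) = 191 / 11700 = 0.0163 K.

0.016 K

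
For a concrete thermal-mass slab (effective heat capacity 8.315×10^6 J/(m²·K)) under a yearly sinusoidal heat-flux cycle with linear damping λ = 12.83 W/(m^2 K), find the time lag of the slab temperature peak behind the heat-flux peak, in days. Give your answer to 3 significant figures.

Areal heat capacity C = 8.315×10^6 J/(m²·K) (given).
ω = 2π / 3.15×10^7 s = 1.99×10^-7 s⁻¹.
Phase lag φ = arctan(Cω/λ) = arctan(1.66/12.83) = 0.128 rad.
Time lag = φ / ω = 0.128 / 1.99×10^-7 = 6.45×10^5 s = 7.46 days.

7.46 days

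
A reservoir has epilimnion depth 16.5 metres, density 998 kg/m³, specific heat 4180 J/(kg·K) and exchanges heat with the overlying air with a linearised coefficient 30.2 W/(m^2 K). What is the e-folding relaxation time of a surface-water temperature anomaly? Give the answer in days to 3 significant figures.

Areal heat capacity C = ρ c_p D = 998 × 4180 × 16.5 = 6.88×10^7 J/(m^2 K).
Relaxation time τ = C / λ = 6.88×10^7 / 30.2 = 2.28×10^6 s.
In days: 2.28×10^6 s / (86400 s/day) = 26.4 days.

26.4 days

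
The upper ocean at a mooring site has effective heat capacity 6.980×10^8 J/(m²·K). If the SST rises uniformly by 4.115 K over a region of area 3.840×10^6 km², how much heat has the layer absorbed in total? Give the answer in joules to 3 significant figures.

Areal heat capacity C = 6.980×10^8 J/(m²·K) (given).
Heat per unit area: q = C ΔT = 6.98×10^8 × 4.115 = 2.87×10^9 J/m².
Total heat: Q = q × A = 2.87×10^9 × (3.840×10^6 × 10⁶ m²) = 1.10×10^22 J.

1.10×10^22 J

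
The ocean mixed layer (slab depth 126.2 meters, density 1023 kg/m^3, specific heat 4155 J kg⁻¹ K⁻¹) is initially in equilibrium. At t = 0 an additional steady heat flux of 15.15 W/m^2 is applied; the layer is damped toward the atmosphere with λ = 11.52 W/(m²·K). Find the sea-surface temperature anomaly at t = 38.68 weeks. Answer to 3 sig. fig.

Areal heat capacity C = ρ c_p D = 1023 × 4155 × 126.2 = 5.36×10^8 J m⁻² K⁻¹.
τ = C / λ = 5.36×10^8 / 11.52 = 4.66×10^7 s.
Equilibrium anomaly ΔT_eq = F / λ = 15.15 / 11.52 = 1.32 K.
t = 38.68 weeks = 2.34×10^7 s, so t/τ = 0.502.
ΔT(t) = ΔT_eq (1 − e^(−t/τ)) = 1.32 × (1 − e^−0.502) = 0.519 K.

0.519 K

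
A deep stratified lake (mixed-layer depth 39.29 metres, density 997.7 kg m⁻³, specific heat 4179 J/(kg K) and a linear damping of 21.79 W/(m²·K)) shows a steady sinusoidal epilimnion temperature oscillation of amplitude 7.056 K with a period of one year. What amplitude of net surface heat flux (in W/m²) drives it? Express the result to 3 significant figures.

277

Areal heat capacity C = ρ c_p D = 997.7 × 4179 × 39.29 = 1.64×10^8 J/(m²·K).
ω = 2π / 3.15×10^7 s = 1.99×10^-7 s⁻¹.
√((Cω)² + λ²) = √((32.6)² + 21.79²) = 39.2 W/(m²·K).
F₀ = A × √((Cω)²+λ²) = 7.056 × 39.2 = 277 W/m².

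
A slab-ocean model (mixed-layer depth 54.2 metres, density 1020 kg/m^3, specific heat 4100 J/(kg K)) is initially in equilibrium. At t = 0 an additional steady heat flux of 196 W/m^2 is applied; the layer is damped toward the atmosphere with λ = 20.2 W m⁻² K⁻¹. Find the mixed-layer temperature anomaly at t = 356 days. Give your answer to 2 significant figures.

9.1 K

Areal heat capacity C = ρ c_p D = 1020 × 4100 × 54.2 = 2.27×10^8 J/(m²·K).
τ = C / λ = 2.27×10^8 / 20.2 = 1.12×10^7 s.
Equilibrium anomaly ΔT_eq = F / λ = 196 / 20.2 = 9.70 K.
t = 356 days = 3.08×10^7 s, so t/τ = 2.74.
ΔT(t) = ΔT_eq (1 − e^(−t/τ)) = 9.70 × (1 − e^−2.74) = 9.08 K.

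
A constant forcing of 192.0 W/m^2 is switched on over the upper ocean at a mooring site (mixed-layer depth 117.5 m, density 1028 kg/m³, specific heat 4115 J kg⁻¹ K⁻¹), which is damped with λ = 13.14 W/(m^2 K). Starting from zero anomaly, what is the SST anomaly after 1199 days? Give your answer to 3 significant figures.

13.7 K

Areal heat capacity C = ρ c_p D = 1028 × 4115 × 117.5 = 4.97×10^8 J/(m^2 K).
τ = C / λ = 4.97×10^8 / 13.14 = 3.78×10^7 s.
Equilibrium anomaly ΔT_eq = F / λ = 192.0 / 13.14 = 14.6 K.
t = 1199 days = 1.04×10^8 s, so t/τ = 2.74.
ΔT(t) = ΔT_eq (1 − e^(−t/τ)) = 14.6 × (1 − e^−2.74) = 13.7 K.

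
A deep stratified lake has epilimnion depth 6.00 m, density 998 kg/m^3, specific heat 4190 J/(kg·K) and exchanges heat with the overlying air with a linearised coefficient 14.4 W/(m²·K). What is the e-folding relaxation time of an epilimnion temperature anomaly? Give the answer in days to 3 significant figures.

Areal heat capacity C = ρ c_p D = 998 × 4190 × 6.00 = 2.51×10^7 J/(m²·K).
Relaxation time τ = C / λ = 2.51×10^7 / 14.4 = 1.74×10^6 s.
In days: 1.74×10^6 s / (86400 s/day) = 20.2 days.

20.2 days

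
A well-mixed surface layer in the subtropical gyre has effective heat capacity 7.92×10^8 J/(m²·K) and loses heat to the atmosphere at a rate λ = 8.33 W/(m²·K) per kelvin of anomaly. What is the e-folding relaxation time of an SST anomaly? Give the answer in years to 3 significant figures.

3.01 years

Areal heat capacity C = 7.92×10^8 J/(m²·K) (given).
Relaxation time τ = C / λ = 7.92×10^8 / 8.33 = 9.51×10^7 s.
In years: 9.51×10^7 s / (3.156×10^7 s/year) = 3.01 years.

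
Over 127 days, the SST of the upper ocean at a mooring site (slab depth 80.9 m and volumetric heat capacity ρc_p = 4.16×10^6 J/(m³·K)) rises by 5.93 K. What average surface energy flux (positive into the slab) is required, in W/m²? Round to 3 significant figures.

182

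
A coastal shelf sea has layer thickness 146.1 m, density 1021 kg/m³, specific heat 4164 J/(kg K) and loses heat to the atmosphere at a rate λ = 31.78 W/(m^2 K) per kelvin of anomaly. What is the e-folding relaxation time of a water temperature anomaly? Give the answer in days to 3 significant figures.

Areal heat capacity C = ρ c_p D = 1021 × 4164 × 146.1 = 6.21×10^8 J m⁻² K⁻¹.
Relaxation time τ = C / λ = 6.21×10^8 / 31.78 = 1.95×10^7 s.
In days: 1.95×10^7 s / (86400 s/day) = 226 days.

226 days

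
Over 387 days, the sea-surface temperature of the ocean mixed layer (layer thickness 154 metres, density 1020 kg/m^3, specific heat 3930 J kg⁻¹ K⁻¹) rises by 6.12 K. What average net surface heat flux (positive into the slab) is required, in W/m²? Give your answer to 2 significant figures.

Areal heat capacity C = ρ c_p D = 1020 × 3930 × 154 = 6.17×10^8 J/(m²·K).
Required heat per unit area: Q = C ΔT = 6.17×10^8 × 6.12 = 3.78×10^9 J/m².
Flux F = Q / Δt = 3.78×10^9 / 3.34×10^7 s = 113 W/m².

110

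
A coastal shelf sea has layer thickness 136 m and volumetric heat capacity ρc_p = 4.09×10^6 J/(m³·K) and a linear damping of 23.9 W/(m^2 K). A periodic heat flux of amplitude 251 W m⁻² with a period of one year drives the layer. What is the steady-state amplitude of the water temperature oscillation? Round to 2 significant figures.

2.2 K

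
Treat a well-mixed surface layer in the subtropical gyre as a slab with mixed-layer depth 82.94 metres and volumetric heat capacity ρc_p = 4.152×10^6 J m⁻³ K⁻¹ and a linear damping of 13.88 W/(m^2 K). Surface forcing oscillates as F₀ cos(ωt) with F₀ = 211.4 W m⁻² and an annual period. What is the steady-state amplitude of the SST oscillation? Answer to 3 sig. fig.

3.02 K

Areal heat capacity C = ρc_p × D = 4.152×10^6 × 82.94 = 3.44×10^8 J m⁻² K⁻¹.
Angular frequency ω = 2π / T = 2π / 3.15×10^7 s = 1.99×10^-7 s⁻¹.
√((Cω)² + λ²) = √((68.6)² + 13.88²) = 70.0 W/(m²·K).
Amplitude A = F₀ / √((Cω)²+λ²) = 211.4 / 70.0 = 3.02 K.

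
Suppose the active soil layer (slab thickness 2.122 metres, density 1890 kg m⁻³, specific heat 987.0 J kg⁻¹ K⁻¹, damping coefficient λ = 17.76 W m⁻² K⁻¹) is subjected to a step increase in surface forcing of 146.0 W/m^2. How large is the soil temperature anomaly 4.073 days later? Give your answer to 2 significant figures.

6.5 K

Areal heat capacity C = ρ c_p D = 1890 × 987.0 × 2.122 = 3.96×10^6 J m⁻² K⁻¹.
τ = C / λ = 3.96×10^6 / 17.76 = 2.23×10^5 s.
Equilibrium anomaly ΔT_eq = F / λ = 146.0 / 17.76 = 8.22 K.
t = 4.073 days = 3.52×10^5 s, so t/τ = 1.58.
ΔT(t) = ΔT_eq (1 − e^(−t/τ)) = 8.22 × (1 − e^−1.58) = 6.53 K.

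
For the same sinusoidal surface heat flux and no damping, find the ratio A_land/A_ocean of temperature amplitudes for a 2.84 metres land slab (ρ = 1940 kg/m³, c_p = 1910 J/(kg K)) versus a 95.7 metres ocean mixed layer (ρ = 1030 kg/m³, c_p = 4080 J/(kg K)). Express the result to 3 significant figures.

C_ocean = 1030 × 4080 × 95.7 = 4.02×10^8 J/(m²·K).
C_land = 1940 × 1910 × 2.84 = 1.05×10^7 J/(m²·K).
Undamped amplitude ∝ 1/C, so A_land/A_ocean = C_ocean/C_land = 38.2.

38.2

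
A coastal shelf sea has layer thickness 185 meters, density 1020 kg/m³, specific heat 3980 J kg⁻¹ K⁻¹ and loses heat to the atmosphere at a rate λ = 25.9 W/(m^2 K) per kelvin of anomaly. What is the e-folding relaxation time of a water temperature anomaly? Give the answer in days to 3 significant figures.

Areal heat capacity C = ρ c_p D = 1020 × 3980 × 185 = 7.51×10^8 J/(m²·K).
Relaxation time τ = C / λ = 7.51×10^8 / 25.9 = 2.90×10^7 s.
In days: 2.90×10^7 s / (86400 s/day) = 336 days.

336 days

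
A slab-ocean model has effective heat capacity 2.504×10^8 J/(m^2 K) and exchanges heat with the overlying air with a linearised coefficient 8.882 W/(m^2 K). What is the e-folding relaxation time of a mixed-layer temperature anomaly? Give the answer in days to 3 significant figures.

326 days

Areal heat capacity C = 2.504×10^8 J/(m^2 K) (given).
Relaxation time τ = C / λ = 2.50×10^8 / 8.882 = 2.82×10^7 s.
In days: 2.82×10^7 s / (86400 s/day) = 326 days.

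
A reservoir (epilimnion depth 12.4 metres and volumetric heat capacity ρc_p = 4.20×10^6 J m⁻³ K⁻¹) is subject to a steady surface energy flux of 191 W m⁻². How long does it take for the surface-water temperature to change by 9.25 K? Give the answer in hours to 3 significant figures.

701 hours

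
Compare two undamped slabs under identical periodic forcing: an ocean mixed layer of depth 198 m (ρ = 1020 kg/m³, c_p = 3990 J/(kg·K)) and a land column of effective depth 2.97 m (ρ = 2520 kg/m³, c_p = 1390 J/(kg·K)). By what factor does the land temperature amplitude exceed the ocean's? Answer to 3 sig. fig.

77.5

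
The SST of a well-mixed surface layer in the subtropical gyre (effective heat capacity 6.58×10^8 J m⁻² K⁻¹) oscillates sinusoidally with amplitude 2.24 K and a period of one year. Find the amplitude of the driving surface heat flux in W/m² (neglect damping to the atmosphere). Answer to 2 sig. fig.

Areal heat capacity C = 6.58×10^8 J m⁻² K⁻¹ (given).
ω = 2π / 3.15×10^7 s = 1.99×10^-7 s⁻¹.
Cω = 6.58×10^8 × 1.99×10^-7 = 131 W/(m²·K).
F₀ = A × Cω = 2.24 × 131 = 294 W/m².

290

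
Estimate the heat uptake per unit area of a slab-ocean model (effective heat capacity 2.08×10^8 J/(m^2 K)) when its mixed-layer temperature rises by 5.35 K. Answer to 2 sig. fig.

1.1×10^9

Areal heat capacity C = 2.08×10^8 J/(m^2 K) (given).
ΔQ = C ΔT = 2.08×10^8 × 5.35 = 1.11×10^9 J/m².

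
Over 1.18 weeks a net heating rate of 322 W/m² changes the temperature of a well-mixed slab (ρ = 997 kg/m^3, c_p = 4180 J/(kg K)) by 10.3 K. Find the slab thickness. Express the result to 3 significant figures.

Heat input Q = F Δt = 322 × 7.14×10^5 s = 2.30×10^8 J/m².
Required areal heat capacity C = Q / ΔT = 2.23×10^7 J/(m²·K).
Depth D = C / (ρ c_p) = 2.23×10^7 / (997 × 4180) = 5.35 m.

5.35 m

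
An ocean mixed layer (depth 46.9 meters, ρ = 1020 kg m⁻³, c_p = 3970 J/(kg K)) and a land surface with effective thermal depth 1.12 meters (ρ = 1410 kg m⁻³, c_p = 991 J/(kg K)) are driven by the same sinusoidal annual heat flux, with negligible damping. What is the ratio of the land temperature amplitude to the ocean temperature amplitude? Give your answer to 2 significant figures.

C_ocean = 1020 × 3970 × 46.9 = 1.90×10^8 J/(m²·K).
C_land = 1410 × 991 × 1.12 = 1.56×10^6 J/(m²·K).
Undamped amplitude ∝ 1/C, so A_land/A_ocean = C_ocean/C_land = 121.

120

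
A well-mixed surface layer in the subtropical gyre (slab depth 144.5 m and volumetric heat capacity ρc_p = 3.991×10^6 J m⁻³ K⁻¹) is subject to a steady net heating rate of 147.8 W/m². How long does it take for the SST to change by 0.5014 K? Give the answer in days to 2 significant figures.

Areal heat capacity C = ρc_p × D = 3.991×10^6 × 144.5 = 5.77×10^8 J/(m^2 K).
Time required: Δt = C ΔT / F = 5.77×10^8 × 0.5014 / 147.8 = 1.96×10^6 s.
In days: 1.96×10^6 s / (86400 s/day) = 22.6 days.

23 days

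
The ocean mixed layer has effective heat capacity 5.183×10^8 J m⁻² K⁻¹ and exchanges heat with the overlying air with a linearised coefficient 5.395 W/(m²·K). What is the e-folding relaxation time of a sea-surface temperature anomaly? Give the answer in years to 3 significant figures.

3.04 years

Areal heat capacity C = 5.183×10^8 J m⁻² K⁻¹ (given).
Relaxation time τ = C / λ = 5.18×10^8 / 5.395 = 9.61×10^7 s.
In years: 9.61×10^7 s / (3.156×10^7 s/year) = 3.04 years.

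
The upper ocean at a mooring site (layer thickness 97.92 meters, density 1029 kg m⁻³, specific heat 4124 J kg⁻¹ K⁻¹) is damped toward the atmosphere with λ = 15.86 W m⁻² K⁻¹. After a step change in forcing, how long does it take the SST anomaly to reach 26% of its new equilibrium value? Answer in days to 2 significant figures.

91 days

Areal heat capacity C = ρ c_p D = 1029 × 4124 × 97.92 = 4.16×10^8 J/(m²·K).
τ = C / λ = 4.16×10^8 / 15.86 = 2.62×10^7 s.
Fraction reached: 1 − e^(−t/τ) = 0.26 ⇒ t = −τ ln(1 − 0.26) = τ × 0.301.
t = 7.89×10^6 s = 91.3 days.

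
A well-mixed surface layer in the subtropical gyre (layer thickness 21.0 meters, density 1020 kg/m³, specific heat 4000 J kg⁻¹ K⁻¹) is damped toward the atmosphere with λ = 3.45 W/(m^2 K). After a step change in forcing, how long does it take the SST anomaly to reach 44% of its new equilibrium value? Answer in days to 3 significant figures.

Areal heat capacity C = ρ c_p D = 1020 × 4000 × 21.0 = 8.57×10^7 J/(m²·K).
τ = C / λ = 8.57×10^7 / 3.45 = 2.48×10^7 s.
Fraction reached: 1 − e^(−t/τ) = 0.44 ⇒ t = −τ ln(1 − 0.44) = τ × 0.580.
t = 1.44×10^7 s = 167 days.

167 days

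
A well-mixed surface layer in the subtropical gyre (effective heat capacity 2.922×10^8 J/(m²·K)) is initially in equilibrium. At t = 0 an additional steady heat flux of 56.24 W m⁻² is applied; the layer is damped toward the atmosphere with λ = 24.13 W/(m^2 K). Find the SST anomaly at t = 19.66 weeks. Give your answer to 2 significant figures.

1.5 K

Areal heat capacity C = 2.922×10^8 J/(m²·K) (given).
τ = C / λ = 2.92×10^8 / 24.13 = 1.21×10^7 s.
Equilibrium anomaly ΔT_eq = F / λ = 56.24 / 24.13 = 2.33 K.
t = 19.66 weeks = 1.19×10^7 s, so t/τ = 0.982.
ΔT(t) = ΔT_eq (1 − e^(−t/τ)) = 2.33 × (1 − e^−0.982) = 1.46 K.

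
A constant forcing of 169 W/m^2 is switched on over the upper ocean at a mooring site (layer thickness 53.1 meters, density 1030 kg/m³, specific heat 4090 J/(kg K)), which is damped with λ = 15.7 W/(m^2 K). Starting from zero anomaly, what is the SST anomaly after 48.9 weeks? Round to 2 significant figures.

Areal heat capacity C = ρ c_p D = 1030 × 4090 × 53.1 = 2.24×10^8 J m⁻² K⁻¹.
τ = C / λ = 2.24×10^8 / 15.7 = 1.42×10^7 s.
Equilibrium anomaly ΔT_eq = F / λ = 169 / 15.7 = 10.8 K.
t = 48.9 weeks = 2.96×10^7 s, so t/τ = 2.08.
ΔT(t) = ΔT_eq (1 − e^(−t/τ)) = 10.8 × (1 − e^−2.08) = 9.41 K.

9.4 K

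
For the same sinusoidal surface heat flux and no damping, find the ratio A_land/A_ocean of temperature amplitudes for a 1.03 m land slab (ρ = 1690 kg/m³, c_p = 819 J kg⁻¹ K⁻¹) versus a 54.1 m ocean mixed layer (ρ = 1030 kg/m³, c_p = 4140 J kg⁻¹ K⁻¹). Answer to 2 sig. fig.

C_ocean = 1030 × 4140 × 54.1 = 2.31×10^8 J/(m²·K).
C_land = 1690 × 819 × 1.03 = 1.43×10^6 J/(m²·K).
Undamped amplitude ∝ 1/C, so A_land/A_ocean = C_ocean/C_land = 162.

160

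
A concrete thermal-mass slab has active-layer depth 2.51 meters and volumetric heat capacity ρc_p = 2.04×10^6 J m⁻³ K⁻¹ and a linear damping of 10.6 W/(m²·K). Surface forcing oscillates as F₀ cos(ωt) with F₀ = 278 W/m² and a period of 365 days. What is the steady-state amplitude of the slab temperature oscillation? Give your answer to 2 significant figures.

26 K

Areal heat capacity C = ρc_p × D = 2.04×10^6 × 2.51 = 5.12×10^6 J/(m²·K).
Angular frequency ω = 2π / T = 2π / 3.15×10^7 s = 1.99×10^-7 s⁻¹.
√((Cω)² + λ²) = √((1.02)² + 10.6²) = 10.6 W/(m²·K).
Amplitude A = F₀ / √((Cω)²+λ²) = 278 / 10.6 = 26.1 K.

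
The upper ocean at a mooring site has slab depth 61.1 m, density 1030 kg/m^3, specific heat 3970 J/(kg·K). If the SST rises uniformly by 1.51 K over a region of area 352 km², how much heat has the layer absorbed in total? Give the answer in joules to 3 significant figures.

Areal heat capacity C = ρ c_p D = 1030 × 3970 × 61.1 = 2.50×10^8 J/(m^2 K).
Heat per unit area: q = C ΔT = 2.50×10^8 × 1.51 = 3.77×10^8 J/m².
Total heat: Q = q × A = 3.77×10^8 × (352 × 10⁶ m²) = 1.33×10^17 J.

1.33×10^17 J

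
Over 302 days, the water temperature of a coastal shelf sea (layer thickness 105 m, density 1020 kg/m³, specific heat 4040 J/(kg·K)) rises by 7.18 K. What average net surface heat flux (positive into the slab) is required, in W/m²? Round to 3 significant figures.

Areal heat capacity C = ρ c_p D = 1020 × 4040 × 105 = 4.33×10^8 J/(m^2 K).
Required heat per unit area: Q = C ΔT = 4.33×10^8 × 7.18 = 3.11×10^9 J/m².
Flux F = Q / Δt = 3.11×10^9 / 2.61×10^7 s = 119 W/m².

119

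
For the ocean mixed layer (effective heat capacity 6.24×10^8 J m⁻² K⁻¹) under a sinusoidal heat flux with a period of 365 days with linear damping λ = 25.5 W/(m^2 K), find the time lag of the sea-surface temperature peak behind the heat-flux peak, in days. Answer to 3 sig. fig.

Areal heat capacity C = 6.24×10^8 J m⁻² K⁻¹ (given).
ω = 2π / 3.15×10^7 s = 1.99×10^-7 s⁻¹.
Phase lag φ = arctan(Cω/λ) = arctan(124/25.5) = 1.37 rad.
Time lag = φ / ω = 1.37 / 1.99×10^-7 = 6.87×10^6 s = 79.5 days.

79.5 days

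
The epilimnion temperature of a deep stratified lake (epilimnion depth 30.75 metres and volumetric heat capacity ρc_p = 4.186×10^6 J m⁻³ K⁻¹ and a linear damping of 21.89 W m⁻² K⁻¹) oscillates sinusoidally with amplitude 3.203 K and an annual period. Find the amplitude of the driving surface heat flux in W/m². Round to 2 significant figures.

Areal heat capacity C = ρc_p × D = 4.186×10^6 × 30.75 = 1.29×10^8 J m⁻² K⁻¹.
ω = 2π / 3.15×10^7 s = 1.99×10^-7 s⁻¹.
√((Cω)² + λ²) = √((25.6)² + 21.89²) = 33.7 W/(m²·K).
F₀ = A × √((Cω)²+λ²) = 3.203 × 33.7 = 108 W/m².

110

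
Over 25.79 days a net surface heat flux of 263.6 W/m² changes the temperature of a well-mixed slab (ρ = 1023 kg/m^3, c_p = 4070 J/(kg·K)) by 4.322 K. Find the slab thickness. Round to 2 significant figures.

33 m

Heat input Q = F Δt = 263.6 × 2.23×10^6 s = 5.87×10^8 J/m².
Required areal heat capacity C = Q / ΔT = 1.36×10^8 J/(m²·K).
Depth D = C / (ρ c_p) = 1.36×10^8 / (1023 × 4070) = 32.6 m.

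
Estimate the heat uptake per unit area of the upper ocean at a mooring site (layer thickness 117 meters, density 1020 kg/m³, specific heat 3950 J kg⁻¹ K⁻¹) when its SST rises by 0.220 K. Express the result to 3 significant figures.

1.04×10^8

Areal heat capacity C = ρ c_p D = 1020 × 3950 × 117 = 4.71×10^8 J/(m²·K).
ΔQ = C ΔT = 4.71×10^8 × 0.220 = 1.04×10^8 J/m².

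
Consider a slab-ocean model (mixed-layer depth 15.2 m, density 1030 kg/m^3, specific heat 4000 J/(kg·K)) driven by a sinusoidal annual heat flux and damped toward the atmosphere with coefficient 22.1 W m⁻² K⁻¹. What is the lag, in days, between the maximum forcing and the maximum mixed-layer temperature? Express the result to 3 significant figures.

Areal heat capacity C = ρ c_p D = 1030 × 4000 × 15.2 = 6.26×10^7 J/(m²·K).
ω = 2π / 3.15×10^7 s = 1.99×10^-7 s⁻¹.
Phase lag φ = arctan(Cω/λ) = arctan(12.5/22.1) = 0.514 rad.
Time lag = φ / ω = 0.514 / 1.99×10^-7 = 2.58×10^6 s = 29.9 days.

29.9 days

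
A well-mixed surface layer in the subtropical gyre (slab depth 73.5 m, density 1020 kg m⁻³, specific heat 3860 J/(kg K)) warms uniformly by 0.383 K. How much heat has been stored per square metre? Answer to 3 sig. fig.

Areal heat capacity C = ρ c_p D = 1020 × 3860 × 73.5 = 2.89×10^8 J/(m²·K).
ΔQ = C ΔT = 2.89×10^8 × 0.383 = 1.11×10^8 J/m².

1.11×10^8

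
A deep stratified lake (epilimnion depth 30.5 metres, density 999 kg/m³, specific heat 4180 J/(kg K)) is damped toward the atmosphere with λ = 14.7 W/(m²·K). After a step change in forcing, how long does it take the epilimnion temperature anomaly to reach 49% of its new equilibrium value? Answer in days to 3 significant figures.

Areal heat capacity C = ρ c_p D = 999 × 4180 × 30.5 = 1.27×10^8 J/(m²·K).
τ = C / λ = 1.27×10^8 / 14.7 = 8.66×10^6 s.
Fraction reached: 1 − e^(−t/τ) = 0.49 ⇒ t = −τ ln(1 − 0.49) = τ × 0.673.
t = 5.83×10^6 s = 67.5 days.

67.5 days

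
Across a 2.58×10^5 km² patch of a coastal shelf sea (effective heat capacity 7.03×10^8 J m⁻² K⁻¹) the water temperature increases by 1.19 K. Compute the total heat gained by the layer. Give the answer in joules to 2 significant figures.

2.2×10^20 J

Areal heat capacity C = 7.03×10^8 J m⁻² K⁻¹ (given).
Heat per unit area: q = C ΔT = 7.03×10^8 × 1.19 = 8.37×10^8 J/m².
Total heat: Q = q × A = 8.37×10^8 × (2.58×10^5 × 10⁶ m²) = 2.16×10^20 J.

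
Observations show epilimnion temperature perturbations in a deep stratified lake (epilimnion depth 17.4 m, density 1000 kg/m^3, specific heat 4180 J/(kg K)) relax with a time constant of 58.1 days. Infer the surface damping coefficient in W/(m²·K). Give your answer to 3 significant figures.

14.5

Areal heat capacity C = ρ c_p D = 1000 × 4180 × 17.4 = 7.27×10^7 J/(m²·K).
τ = 58.1 days = 5.02×10^6 s.
λ = C / τ = 7.27×10^7 / 5.02×10^6 = 14.5 W/(m²·K).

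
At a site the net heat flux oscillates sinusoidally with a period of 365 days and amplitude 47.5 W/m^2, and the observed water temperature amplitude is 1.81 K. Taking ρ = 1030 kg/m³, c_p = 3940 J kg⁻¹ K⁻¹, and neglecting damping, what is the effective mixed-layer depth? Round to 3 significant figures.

32.5 m

ω = 2π / 3.15×10^7 s = 1.99×10^-7 s⁻¹.
Required C = F₀ / (A ω) = 47.5 / (1.81 × 1.99×10^-7) = 1.32×10^8 J/(m²·K).
D = C / (ρ c_p) = 1.32×10^8 / (1030 × 3940) = 32.5 m.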